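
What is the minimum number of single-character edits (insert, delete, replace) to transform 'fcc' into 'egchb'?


Building DP table for s1='fcc' (len 3) and s2='egchb' (len 5):
       e  g  c  h  b
    0  1  2  3  4  5
  f 1  1  2  3  4  5
  c 2  2  2  2  3  4
  c 3  3  3  2  3  4
Edit distance = dp[3][5] = 4

4


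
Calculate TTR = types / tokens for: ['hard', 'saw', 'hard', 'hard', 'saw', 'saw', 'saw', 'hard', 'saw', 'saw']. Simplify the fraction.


Tokens: 10
Unique types: ('hard', 'saw') = 2
TTR = 2/10
Simplify: divide both by 2 -> 1/5
TTR = 1/5

1/5


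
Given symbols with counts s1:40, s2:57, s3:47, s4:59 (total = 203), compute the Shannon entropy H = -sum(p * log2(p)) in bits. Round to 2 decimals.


Computing entropy H = -sum(p_i * log2(p_i)):
  s1: p = 40/203 = 0.1970, -p*log2(p) = 0.4618
  s2: p = 57/203 = 0.2808, -p*log2(p) = 0.5145
  s3: p = 47/203 = 0.2315, -p*log2(p) = 0.4887
  s4: p = 59/203 = 0.2906, -p*log2(p) = 0.5181
H = sum of terms = 1.9831
Rounded to 2 decimals: 1.98

1.98


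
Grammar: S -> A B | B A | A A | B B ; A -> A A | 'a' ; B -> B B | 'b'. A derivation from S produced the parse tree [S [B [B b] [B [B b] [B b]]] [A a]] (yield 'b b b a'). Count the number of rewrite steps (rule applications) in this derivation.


Every bracketed nonterminal node [X ...] in the tree is produced by exactly one rule application.
Reading the tree off as a leftmost derivation:
  Step 1: S  =>  B A   (applied S -> B A)
  Step 2: B A  =>  B B A   (applied B -> B B)
  Step 3: B B A  =>  b B A   (applied B -> b)
  Step 4: b B A  =>  b B B A   (applied B -> B B)
  Step 5: b B B A  =>  b b B A   (applied B -> b)
  Step 6: b b B A  =>  b b b A   (applied B -> b)
  Step 7: b b b A  =>  b b b a   (applied A -> a)
Final yield: b b b a
Total rewrite steps: 7

7


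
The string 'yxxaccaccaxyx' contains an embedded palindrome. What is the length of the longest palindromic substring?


Scanning 'yxxaccaccaxyx' for palindromic substrings.
Substring at positions 2-10: 'xaccaccax'.
Check: reverse('xaccaccax') = 'xaccaccax' -> palindrome confirmed.
Neighbouring characters ('x' / 'y') break symmetry, so it cannot extend further.
No longer palindromic substring exists; longest length = 9

9


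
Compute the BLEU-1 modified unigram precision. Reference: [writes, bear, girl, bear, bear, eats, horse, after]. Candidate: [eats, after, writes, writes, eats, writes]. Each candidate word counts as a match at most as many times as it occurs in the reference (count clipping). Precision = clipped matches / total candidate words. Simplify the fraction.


Reference word counts: {'after': 1, 'bear': 3, 'eats': 1, 'girl': 1, 'horse': 1, 'writes': 1}
Checking each candidate word (with clipping):
  'eats' -> in reference (ref count 1, used 1/1) -> match (matches: 1)
  'after' -> in reference (ref count 1, used 1/1) -> match (matches: 2)
  'writes' -> in reference (ref count 1, used 1/1) -> match (matches: 3)
  'writes' -> ref count 1 already used up (1/1) -> clipped, no match (matches: 3)
  'eats' -> ref count 1 already used up (1/1) -> clipped, no match (matches: 3)
  'writes' -> ref count 1 already used up (1/1) -> clipped, no match (matches: 3)
Clipped matches: 3, Candidate length: 6
Precision = 3/6 = 1/2

1/2


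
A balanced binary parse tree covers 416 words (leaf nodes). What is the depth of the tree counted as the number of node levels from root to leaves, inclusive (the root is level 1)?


In a balanced binary tree with n leaves the deepest leaf is ceil(log2(n)) edges below the root,
so counting node levels inclusive of root and leaves gives ceil(log2(n)) + 1 levels.
log2(416) = 8.7004
ceil(8.7004) = 9
levels = 9 + 1 = 10

10


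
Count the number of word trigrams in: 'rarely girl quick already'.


Word trigrams from [4] words:
  Trigram 1: (rarely girl quick)
  Trigram 2: (girl quick already)
Total word trigrams: 4 - 2 = 2

2


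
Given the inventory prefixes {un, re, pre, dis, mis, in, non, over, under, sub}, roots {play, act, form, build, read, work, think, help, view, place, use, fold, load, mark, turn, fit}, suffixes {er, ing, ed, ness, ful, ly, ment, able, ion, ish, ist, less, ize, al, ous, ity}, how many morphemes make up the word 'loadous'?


Segmenting 'loadous' against the inventory:
  'load' -> root (morpheme 1)
  'ous' -> suffix (morpheme 2)
Total morphemes: 2

2


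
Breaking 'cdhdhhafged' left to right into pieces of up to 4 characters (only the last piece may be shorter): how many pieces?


'cdhdhhafged' has 11 characters.
Chunking with max size 4:
  Chunk 1: 'cdhd' (positions 0-3)
  Chunk 2: 'hhaf' (positions 4-7)
  Chunk 3: 'ged' (positions 8-10)
Total chunks: ceil(11 / 4) = 3

3


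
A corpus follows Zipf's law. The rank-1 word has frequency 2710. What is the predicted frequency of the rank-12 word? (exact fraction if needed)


Zipf's law: freq(rank) = f1 / rank
f1 = 2710, rank = 12
freq = 2710 / 12
GCD(2710, 12) = 2
Simplified: 1355/6

1355/6


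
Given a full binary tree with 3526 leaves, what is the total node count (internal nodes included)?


Leaf nodes (terminals): 3526
Internal nodes = n - 1 = 3526 - 1 = 3525
Total = leaves + internal = 3526 + 3525 = 7051

7051


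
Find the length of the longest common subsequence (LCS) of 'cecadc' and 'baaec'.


DP table for LCS of 'cecadc' and 'baaec':
       b  a  a  e  c
    0  0  0  0  0  0
  c 0  0  0  0  0  1
  e 0  0  0  0  1  1
  c 0  0  0  0  1  2
  a 0  0  1  1  1  2
  d 0  0  1  1  1  2
  c 0  0  1  1  1  2
LCS: 'ec'
LCS length = 2

2


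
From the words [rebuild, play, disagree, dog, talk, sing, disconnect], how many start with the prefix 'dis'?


Checking each word for prefix 'dis':
  'rebuild' -> no (count: 0)
  'play' -> no (count: 0)
  'disagree' -> YES, starts with 'dis' (count: 1)
  'dog' -> no (count: 1)
  'talk' -> no (count: 1)
  'sing' -> no (count: 1)
  'disconnect' -> YES, starts with 'dis' (count: 2)
Total with prefix 'dis': 2

2


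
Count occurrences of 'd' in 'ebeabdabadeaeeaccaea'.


Scanning 'ebeabdabadeaeeaccaea' for 'd':
  Position 5: 'd' -> MATCH (count: 1)
  Position 9: 'd' -> MATCH (count: 2)
Total occurrences of 'd': 2

2


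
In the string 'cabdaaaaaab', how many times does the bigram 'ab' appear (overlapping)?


Scanning 'cabdaaaaaab' for bigram 'ab':
  Position 0: 'ca' -> no
  Position 1: 'ab' -> MATCH
  Position 2: 'bd' -> no
  Position 3: 'da' -> no
  Position 4: 'aa' -> no
  Position 5: 'aa' -> no
  Position 6: 'aa' -> no
  Position 7: 'aa' -> no
  Position 8: 'aa' -> no
  Position 9: 'ab' -> MATCH
Total matches: 2

2


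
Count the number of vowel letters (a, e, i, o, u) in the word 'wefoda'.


Scanning each character of 'wefoda':
  Position 1: 'w' -> consonant (running count: 0)
  Position 2: 'e' -> vowel (running count: 1)
  Position 3: 'f' -> consonant (running count: 1)
  Position 4: 'o' -> vowel (running count: 2)
  Position 5: 'd' -> consonant (running count: 2)
  Position 6: 'a' -> vowel (running count: 3)
Total vowels: 3

3


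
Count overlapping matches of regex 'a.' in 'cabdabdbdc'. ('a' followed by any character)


Pattern: a. means 'a' followed by any character.
Scanning 'cabdabdbdc' position-by-position:
  Pos 0: window 'ca' -> no
  Pos 1: window 'ab' -> MATCH
  Pos 2: window 'bd' -> no
  Pos 3: window 'da' -> no
  Pos 4: window 'ab' -> MATCH
  Pos 5: window 'bd' -> no
  Pos 6: window 'db' -> no
  Pos 7: window 'bd' -> no
  Pos 8: window 'dc' -> no
  Pos 9: window 'c' -> no
Total matches: 2

2


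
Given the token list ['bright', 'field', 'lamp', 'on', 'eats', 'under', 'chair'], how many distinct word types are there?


Listing all tokens and tracking unique types:
  Token 1: 'bright' -> NEW (unique so far: 1)
  Token 2: 'field' -> NEW (unique so far: 2)
  Token 3: 'lamp' -> NEW (unique so far: 3)
  Token 4: 'on' -> NEW (unique so far: 4)
  Token 5: 'eats' -> NEW (unique so far: 5)
  Token 6: 'under' -> NEW (unique so far: 6)
  Token 7: 'chair' -> NEW (unique so far: 7)
Unique types: ('bright', 'chair', 'eats', 'field', 'lamp', 'on', 'under')
Vocabulary size: 7

7


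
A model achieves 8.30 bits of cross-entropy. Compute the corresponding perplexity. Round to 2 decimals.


Perplexity formula: PP = 2^H
H = 8.30
PP = 2^8.30
Decompose: 2^8.30 = 2^8 * 2^0.30
2^8 = 256, 2^0.30 ~ 1.2311444
PP ~ 256 * 1.2311444 = 315.1729664
Rounded to 2 decimals: 315.17

315.17


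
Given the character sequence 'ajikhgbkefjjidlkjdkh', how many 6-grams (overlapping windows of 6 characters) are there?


String 'ajikhgbkefjjidlkjdkh' has length L = 20.
Number of overlapping n-grams = L - n + 1
Substituting: 20 - 6 + 1 = 15

15


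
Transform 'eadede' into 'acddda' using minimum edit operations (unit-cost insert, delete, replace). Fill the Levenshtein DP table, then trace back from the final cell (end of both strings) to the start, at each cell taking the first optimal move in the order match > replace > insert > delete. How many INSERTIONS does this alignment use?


Edit distance = 4. Backtracking from cell (6, 6) with preference match > replace > insert > delete,
then listing the resulting alignment 'eadede' -> 'acddda' left to right:
  Step 1: replace e->a
  Step 2: replace a->c
  Step 3: keep 'd'
  Step 4: replace e->d
  Step 5: keep 'd'
  Step 6: replace e->a
Total insertions: 0

0


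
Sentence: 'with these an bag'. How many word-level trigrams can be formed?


Word trigrams from [4] words:
  Trigram 1: (with these an)
  Trigram 2: (these an bag)
Total word trigrams: 4 - 2 = 2

2


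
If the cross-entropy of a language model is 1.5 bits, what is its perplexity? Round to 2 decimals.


Perplexity formula: PP = 2^H
H = 1.5
PP = 2^1.5
Decompose: 2^1.5 = 2^1 * 2^0.5 = 2^1 * sqrt(2)
2^1 = 2, sqrt(2) ~ 1.4142136
PP ~ 2 * 1.4142136 = 2.8284272
Rounded to 2 decimals: 2.83

2.83


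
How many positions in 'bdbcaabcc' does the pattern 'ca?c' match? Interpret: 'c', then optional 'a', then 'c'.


Pattern: ca?c means 'c', then optional 'a', then 'c'.
Scanning 'bdbcaabcc' position-by-position:
  Pos 0: window 'bdb' -> no
  Pos 1: window 'dbc' -> no
  Pos 2: window 'bca' -> no
  Pos 3: window 'caa' -> no
  Pos 4: window 'aab' -> no
  Pos 5: window 'abc' -> no
  Pos 6: window 'bcc' -> no
  Pos 7: window 'cc' -> MATCH
  Pos 8: window 'c' -> no
Total matches: 1

1


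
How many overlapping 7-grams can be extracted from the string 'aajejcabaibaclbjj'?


String 'aajejcabaibaclbjj' has length L = 17.
Number of overlapping n-grams = L - n + 1
Substituting: 17 - 7 + 1 = 11

11


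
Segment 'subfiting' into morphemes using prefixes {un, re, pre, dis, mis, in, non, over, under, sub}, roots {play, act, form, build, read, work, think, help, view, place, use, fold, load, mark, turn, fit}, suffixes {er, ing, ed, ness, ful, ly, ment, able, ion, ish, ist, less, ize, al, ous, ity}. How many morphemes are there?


Segmenting 'subfiting' against the inventory:
  'sub' -> prefix (morpheme 1)
  'fit' -> root (morpheme 2)
  'ing' -> suffix (morpheme 3)
Total morphemes: 3

3


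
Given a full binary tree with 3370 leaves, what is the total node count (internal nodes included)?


Leaf nodes (terminals): 3370
Internal nodes = n - 1 = 3370 - 1 = 3369
Total = leaves + internal = 3370 + 3369 = 6739

6739


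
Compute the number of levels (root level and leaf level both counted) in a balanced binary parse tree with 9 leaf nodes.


In a balanced binary tree with n leaves the deepest leaf is ceil(log2(n)) edges below the root,
so counting node levels inclusive of root and leaves gives ceil(log2(n)) + 1 levels.
log2(9) = 3.1699
ceil(3.1699) = 4
levels = 4 + 1 = 5

5


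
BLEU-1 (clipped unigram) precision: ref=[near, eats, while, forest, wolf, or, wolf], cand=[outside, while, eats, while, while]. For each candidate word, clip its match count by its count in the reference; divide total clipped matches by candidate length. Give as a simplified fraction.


Reference word counts: {'eats': 1, 'forest': 1, 'near': 1, 'or': 1, 'while': 1, 'wolf': 2}
Checking each candidate word (with clipping):
  'outside' -> not in reference -> no match (matches: 0)
  'while' -> in reference (ref count 1, used 1/1) -> match (matches: 1)
  'eats' -> in reference (ref count 1, used 1/1) -> match (matches: 2)
  'while' -> ref count 1 already used up (1/1) -> clipped, no match (matches: 2)
  'while' -> ref count 1 already used up (1/1) -> clipped, no match (matches: 2)
Clipped matches: 2, Candidate length: 5
Precision = 2/5

2/5


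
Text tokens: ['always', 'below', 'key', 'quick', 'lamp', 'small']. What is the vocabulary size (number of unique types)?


Listing all tokens and tracking unique types:
  Token 1: 'always' -> NEW (unique so far: 1)
  Token 2: 'below' -> NEW (unique so far: 2)
  Token 3: 'key' -> NEW (unique so far: 3)
  Token 4: 'quick' -> NEW (unique so far: 4)
  Token 5: 'lamp' -> NEW (unique so far: 5)
  Token 6: 'small' -> NEW (unique so far: 6)
Unique types: ('always', 'below', 'key', 'lamp', 'quick', 'small')
Vocabulary size: 6

6


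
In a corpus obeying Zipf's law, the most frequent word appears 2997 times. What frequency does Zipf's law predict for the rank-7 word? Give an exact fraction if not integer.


Zipf's law: freq(rank) = f1 / rank
f1 = 2997, rank = 7
freq = 2997 / 7
GCD(2997, 7) = 1
Simplified: 2997/7

2997/7


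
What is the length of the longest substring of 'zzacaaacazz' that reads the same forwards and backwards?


Scanning 'zzacaaacazz' for palindromic substrings.
Substring at positions 0-10: 'zzacaaacazz'.
Check: reverse('zzacaaacazz') = 'zzacaaacazz' -> palindrome confirmed.
No longer palindromic substring exists; longest length = 11

11


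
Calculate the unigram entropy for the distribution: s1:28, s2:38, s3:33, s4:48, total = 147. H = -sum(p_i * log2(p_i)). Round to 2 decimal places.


Computing entropy H = -sum(p_i * log2(p_i)):
  s1: p = 28/147 = 0.1905, -p*log2(p) = 0.4557
  s2: p = 38/147 = 0.2585, -p*log2(p) = 0.5045
  s3: p = 33/147 = 0.2245, -p*log2(p) = 0.4838
  s4: p = 48/147 = 0.3265, -p*log2(p) = 0.5273
H = sum of terms = 1.9713
Rounded to 2 decimals: 1.97

1.97


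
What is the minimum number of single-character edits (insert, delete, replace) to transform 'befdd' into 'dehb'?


Building DP table for s1='befdd' (len 5) and s2='dehb' (len 4):
       d  e  h  b
    0  1  2  3  4
  b 1  1  2  3  3
  e 2  2  1  2  3
  f 3  3  2  2  3
  d 4  3  3  3  3
  d 5  4  4  4  4
Edit distance = dp[5][4] = 4

4


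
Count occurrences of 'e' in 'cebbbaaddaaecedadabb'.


Scanning 'cebbbaaddaaecedadabb' for 'e':
  Position 1: 'e' -> MATCH (count: 1)
  Position 11: 'e' -> MATCH (count: 2)
  Position 13: 'e' -> MATCH (count: 3)
Total occurrences of 'e': 3

3


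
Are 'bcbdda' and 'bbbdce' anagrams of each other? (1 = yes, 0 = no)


Sort characters of 'bcbdda': 'abbcdd'
Sort characters of 'bbbdce': 'bbbcde'
Sorted forms differ -> they are NOT anagrams
Result: 0

0


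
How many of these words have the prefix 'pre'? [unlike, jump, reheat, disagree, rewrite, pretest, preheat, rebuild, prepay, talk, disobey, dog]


Checking each word for prefix 'pre':
  'unlike' -> no (count: 0)
  'jump' -> no (count: 0)
  'reheat' -> no (count: 0)
  'disagree' -> no (count: 0)
  'rewrite' -> no (count: 0)
  'pretest' -> YES, starts with 'pre' (count: 1)
  'preheat' -> YES, starts with 'pre' (count: 2)
  'rebuild' -> no (count: 2)
  'prepay' -> YES, starts with 'pre' (count: 3)
  'talk' -> no (count: 3)
  'disobey' -> no (count: 3)
  'dog' -> no (count: 3)
Total with prefix 'pre': 3

3


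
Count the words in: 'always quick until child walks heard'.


Counting words by splitting on spaces:
  Word 1: 'always'
  Word 2: 'quick'
  Word 3: 'until'
  Word 4: 'child'
  Word 5: 'walks'
  Word 6: 'heard'
Total words: 6

6


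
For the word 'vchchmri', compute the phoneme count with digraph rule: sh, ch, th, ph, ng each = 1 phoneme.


Parsing 'vchchmri' greedily, digraphs first:
  'v' -> consonant phoneme (phonemes so far: 1)
  'ch' -> digraph (1 consonant phoneme) (phonemes so far: 2)
  'ch' -> digraph (1 consonant phoneme) (phonemes so far: 3)
  'm' -> consonant phoneme (phonemes so far: 4)
  'r' -> consonant phoneme (phonemes so far: 5)
  'i' -> vowel phoneme (phonemes so far: 6)
Total phonemes: 6

6


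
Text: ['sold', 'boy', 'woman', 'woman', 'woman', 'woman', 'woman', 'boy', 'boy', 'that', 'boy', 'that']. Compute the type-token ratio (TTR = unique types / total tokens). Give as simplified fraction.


Tokens: 12
Unique types: ('boy', 'sold', 'that', 'woman') = 4
TTR = 4/12
Simplify: divide both by 4 -> 1/3
TTR = 1/3

1/3


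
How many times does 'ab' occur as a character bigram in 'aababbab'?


Scanning 'aababbab' for bigram 'ab':
  Position 0: 'aa' -> no
  Position 1: 'ab' -> MATCH
  Position 2: 'ba' -> no
  Position 3: 'ab' -> MATCH
  Position 4: 'bb' -> no
  Position 5: 'ba' -> no
  Position 6: 'ab' -> MATCH
Total matches: 3

3


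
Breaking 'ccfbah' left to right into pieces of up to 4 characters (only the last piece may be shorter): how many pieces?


'ccfbah' has 6 characters.
Chunking with max size 4:
  Chunk 1: 'ccfb' (positions 0-3)
  Chunk 2: 'ah' (positions 4-5)
Total chunks: ceil(6 / 4) = 2

2


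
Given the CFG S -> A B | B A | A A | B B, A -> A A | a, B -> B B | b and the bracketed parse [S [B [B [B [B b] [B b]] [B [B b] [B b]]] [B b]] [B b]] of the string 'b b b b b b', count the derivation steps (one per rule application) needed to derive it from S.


Every bracketed nonterminal node [X ...] in the tree is produced by exactly one rule application.
Reading the tree off as a leftmost derivation:
  Step 1: S  =>  B B   (applied S -> B B)
  Step 2: B B  =>  B B B   (applied B -> B B)
  Step 3: B B B  =>  B B B B   (applied B -> B B)
  Step 4: B B B B  =>  B B B B B   (applied B -> B B)
  Step 5: B B B B B  =>  b B B B B   (applied B -> b)
  Step 6: b B B B B  =>  b b B B B   (applied B -> b)
  Step 7: b b B B B  =>  b b B B B B   (applied B -> B B)
  Step 8: b b B B B B  =>  b b b B B B   (applied B -> b)
  Step 9: b b b B B B  =>  b b b b B B   (applied B -> b)
  Step 10: b b b b B B  =>  b b b b b B   (applied B -> b)
  Step 11: b b b b b B  =>  b b b b b b   (applied B -> b)
Final yield: b b b b b b
Total rewrite steps: 11

11


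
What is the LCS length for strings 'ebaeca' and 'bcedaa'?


DP table for LCS of 'ebaeca' and 'bcedaa':
       b  c  e  d  a  a
    0  0  0  0  0  0  0
  e 0  0  0  1  1  1  1
  b 0  1  1  1  1  1  1
  a 0  1  1  1  1  2  2
  e 0  1  1  2  2  2  2
  c 0  1  2  2  2  2  2
  a 0  1  2  2  2  3  3
LCS: 'eaa'
LCS length = 3

3


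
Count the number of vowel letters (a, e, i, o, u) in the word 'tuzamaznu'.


Scanning each character of 'tuzamaznu':
  Position 1: 't' -> consonant (running count: 0)
  Position 2: 'u' -> vowel (running count: 1)
  Position 3: 'z' -> consonant (running count: 1)
  Position 4: 'a' -> vowel (running count: 2)
  Position 5: 'm' -> consonant (running count: 2)
  Position 6: 'a' -> vowel (running count: 3)
  Position 7: 'z' -> consonant (running count: 3)
  Position 8: 'n' -> consonant (running count: 3)
  Position 9: 'u' -> vowel (running count: 4)
Total vowels: 4

4


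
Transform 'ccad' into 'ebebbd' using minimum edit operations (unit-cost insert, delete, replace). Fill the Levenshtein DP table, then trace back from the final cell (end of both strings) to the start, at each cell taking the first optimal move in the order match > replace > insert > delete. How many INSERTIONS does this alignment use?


Edit distance = 5. Backtracking from cell (4, 6) with preference match > replace > insert > delete,
then listing the resulting alignment 'ccad' -> 'ebebbd' left to right:
  Step 1: insert 'e' [insertion #1]
  Step 2: insert 'b' [insertion #2]
  Step 3: replace c->e
  Step 4: replace c->b
  Step 5: replace a->b
  Step 6: keep 'd'
Total insertions: 2

2


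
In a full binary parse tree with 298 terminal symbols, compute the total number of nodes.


Leaf nodes (terminals): 298
Internal nodes = n - 1 = 298 - 1 = 297
Total = leaves + internal = 298 + 297 = 595

595


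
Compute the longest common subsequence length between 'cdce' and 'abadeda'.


DP table for LCS of 'cdce' and 'abadeda':
       a  b  a  d  e  d  a
    0  0  0  0  0  0  0  0
  c 0  0  0  0  0  0  0  0
  d 0  0  0  0  1  1  1  1
  c 0  0  0  0  1  1  1  1
  e 0  0  0  0  1  2  2  2
LCS: 'de'
LCS length = 2

2


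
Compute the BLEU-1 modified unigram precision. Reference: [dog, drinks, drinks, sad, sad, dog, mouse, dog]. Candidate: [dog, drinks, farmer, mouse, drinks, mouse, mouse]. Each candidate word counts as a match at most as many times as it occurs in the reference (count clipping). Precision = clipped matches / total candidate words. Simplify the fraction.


Reference word counts: {'dog': 3, 'drinks': 2, 'mouse': 1, 'sad': 2}
Checking each candidate word (with clipping):
  'dog' -> in reference (ref count 3, used 1/3) -> match (matches: 1)
  'drinks' -> in reference (ref count 2, used 1/2) -> match (matches: 2)
  'farmer' -> not in reference -> no match (matches: 2)
  'mouse' -> in reference (ref count 1, used 1/1) -> match (matches: 3)
  'drinks' -> in reference (ref count 2, used 2/2) -> match (matches: 4)
  'mouse' -> ref count 1 already used up (1/1) -> clipped, no match (matches: 4)
  'mouse' -> ref count 1 already used up (1/1) -> clipped, no match (matches: 4)
Clipped matches: 4, Candidate length: 7
Precision = 4/7

4/7


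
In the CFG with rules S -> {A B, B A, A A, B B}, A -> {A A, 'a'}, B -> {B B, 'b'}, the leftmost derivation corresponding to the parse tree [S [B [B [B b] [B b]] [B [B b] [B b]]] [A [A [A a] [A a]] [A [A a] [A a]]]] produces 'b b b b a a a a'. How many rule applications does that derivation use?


Every bracketed nonterminal node [X ...] in the tree is produced by exactly one rule application.
Reading the tree off as a leftmost derivation:
  Step 1: S  =>  B A   (applied S -> B A)
  Step 2: B A  =>  B B A   (applied B -> B B)
  Step 3: B B A  =>  B B B A   (applied B -> B B)
  Step 4: B B B A  =>  b B B A   (applied B -> b)
  Step 5: b B B A  =>  b b B A   (applied B -> b)
  Step 6: b b B A  =>  b b B B A   (applied B -> B B)
  Step 7: b b B B A  =>  b b b B A   (applied B -> b)
  Step 8: b b b B A  =>  b b b b A   (applied B -> b)
  Step 9: b b b b A  =>  b b b b A A   (applied A -> A A)
  Step 10: b b b b A A  =>  b b b b A A A   (applied A -> A A)
  Step 11: b b b b A A A  =>  b b b b a A A   (applied A -> a)
  Step 12: b b b b a A A  =>  b b b b a a A   (applied A -> a)
  Step 13: b b b b a a A  =>  b b b b a a A A   (applied A -> A A)
  Step 14: b b b b a a A A  =>  b b b b a a a A   (applied A -> a)
  Step 15: b b b b a a a A  =>  b b b b a a a a   (applied A -> a)
Final yield: b b b b a a a a
Total rewrite steps: 15

15


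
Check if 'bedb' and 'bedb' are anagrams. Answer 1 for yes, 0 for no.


Sort characters of 'bedb': 'bbde'
Sort characters of 'bedb': 'bbde'
Sorted forms match -> they ARE anagrams
Result: 1

1


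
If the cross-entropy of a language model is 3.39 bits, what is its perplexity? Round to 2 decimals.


Perplexity formula: PP = 2^H
H = 3.39
PP = 2^3.39
Decompose: 2^3.39 = 2^3 * 2^0.39
2^3 = 8, 2^0.39 ~ 1.3103934
PP ~ 8 * 1.3103934 = 10.4831472
Rounded to 2 decimals: 10.48

10.48


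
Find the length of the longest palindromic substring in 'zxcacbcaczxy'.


Scanning 'zxcacbcaczxy' for palindromic substrings.
Substring at positions 2-8: 'cacbcac'.
Check: reverse('cacbcac') = 'cacbcac' -> palindrome confirmed.
Neighbouring characters ('x' / 'z') break symmetry, so it cannot extend further.
No longer palindromic substring exists; longest length = 7

7


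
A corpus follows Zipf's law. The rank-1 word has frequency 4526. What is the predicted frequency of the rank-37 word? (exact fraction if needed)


Zipf's law: freq(rank) = f1 / rank
f1 = 4526, rank = 37
freq = 4526 / 37
GCD(4526, 37) = 1
Simplified: 4526/37

4526/37


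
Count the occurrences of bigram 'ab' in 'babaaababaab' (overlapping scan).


Scanning 'babaaababaab' for bigram 'ab':
  Position 0: 'ba' -> no
  Position 1: 'ab' -> MATCH
  Position 2: 'ba' -> no
  Position 3: 'aa' -> no
  Position 4: 'aa' -> no
  Position 5: 'ab' -> MATCH
  Position 6: 'ba' -> no
  Position 7: 'ab' -> MATCH
  Position 8: 'ba' -> no
  Position 9: 'aa' -> no
  Position 10: 'ab' -> MATCH
Total matches: 4

4


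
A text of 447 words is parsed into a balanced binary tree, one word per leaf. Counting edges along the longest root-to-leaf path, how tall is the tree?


In a balanced binary tree with n leaves the deepest leaf is ceil(log2(n)) edges below the root.
log2(447) = 8.8041
ceil(8.8041) = 9
height (edges) = 9

9


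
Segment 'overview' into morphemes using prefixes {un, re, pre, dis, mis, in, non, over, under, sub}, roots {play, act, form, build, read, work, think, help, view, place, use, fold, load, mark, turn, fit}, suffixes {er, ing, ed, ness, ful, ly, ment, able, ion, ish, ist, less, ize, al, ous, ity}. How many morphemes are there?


Segmenting 'overview' against the inventory:
  'over' -> prefix (morpheme 1)
  'view' -> root (morpheme 2)
Total morphemes: 2

2


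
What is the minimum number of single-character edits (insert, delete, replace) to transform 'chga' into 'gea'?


Building DP table for s1='chga' (len 4) and s2='gea' (len 3):
       g  e  a
    0  1  2  3
  c 1  1  2  3
  h 2  2  2  3
  g 3  2  3  3
  a 4  3  3  3
Edit distance = dp[4][3] = 3

3


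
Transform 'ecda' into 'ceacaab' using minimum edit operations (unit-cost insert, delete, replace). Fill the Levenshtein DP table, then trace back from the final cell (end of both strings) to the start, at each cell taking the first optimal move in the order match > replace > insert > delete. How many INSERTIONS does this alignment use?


Edit distance = 4. Backtracking from cell (4, 7) with preference match > replace > insert > delete,
then listing the resulting alignment 'ecda' -> 'ceacaab' left to right:
  Step 1: insert 'c' [insertion #1]
  Step 2: keep 'e'
  Step 3: insert 'a' [insertion #2]
  Step 4: keep 'c'
  Step 5: replace d->a
  Step 6: keep 'a'
  Step 7: insert 'b' [insertion #3]
Total insertions: 3

3


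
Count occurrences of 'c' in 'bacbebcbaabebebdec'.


Scanning 'bacbebcbaabebebdec' for 'c':
  Position 2: 'c' -> MATCH (count: 1)
  Position 6: 'c' -> MATCH (count: 2)
  Position 17: 'c' -> MATCH (count: 3)
Total occurrences of 'c': 3

3


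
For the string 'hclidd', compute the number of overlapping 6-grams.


String 'hclidd' has length L = 6.
Number of overlapping n-grams = L - n + 1
Substituting: 6 - 6 + 1 = 1

1


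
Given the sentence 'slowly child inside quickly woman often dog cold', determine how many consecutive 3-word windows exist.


Word trigrams from [8] words:
  Trigram 1: (slowly child inside)
  Trigram 2: (child inside quickly)
  Trigram 3: (inside quickly woman)
  Trigram 4: (quickly woman often)
  Trigram 5: (woman often dog)
  Trigram 6: (often dog cold)
Total word trigrams: 8 - 2 = 6

6


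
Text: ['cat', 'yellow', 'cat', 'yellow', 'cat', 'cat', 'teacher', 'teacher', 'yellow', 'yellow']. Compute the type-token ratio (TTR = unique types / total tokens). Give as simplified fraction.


Tokens: 10
Unique types: ('cat', 'teacher', 'yellow') = 3
TTR = 3/10
Already in lowest terms.

3/10


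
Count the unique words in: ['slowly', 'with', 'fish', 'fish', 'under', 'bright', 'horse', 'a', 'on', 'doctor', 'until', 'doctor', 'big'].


Listing all tokens and tracking unique types:
  Token 1: 'slowly' -> NEW (unique so far: 1)
  Token 2: 'with' -> NEW (unique so far: 2)
  Token 3: 'fish' -> NEW (unique so far: 3)
  Token 4: 'fish' -> duplicate (unique so far: 3)
  Token 5: 'under' -> NEW (unique so far: 4)
  Token 6: 'bright' -> NEW (unique so far: 5)
  Token 7: 'horse' -> NEW (unique so far: 6)
  Token 8: 'a' -> NEW (unique so far: 7)
  Token 9: 'on' -> NEW (unique so far: 8)
  Token 10: 'doctor' -> NEW (unique so far: 9)
  Token 11: 'until' -> NEW (unique so far: 10)
  Token 12: 'doctor' -> duplicate (unique so far: 10)
  Token 13: 'big' -> NEW (unique so far: 11)
Unique types: ('a', 'big', 'bright', 'doctor', 'fish', 'horse', 'on', 'slowly', 'under', 'until', 'with')
Vocabulary size: 11

11


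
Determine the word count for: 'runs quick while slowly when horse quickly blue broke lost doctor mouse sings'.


Counting words by splitting on spaces:
  Word 1: 'runs'
  Word 2: 'quick'
  Word 3: 'while'
  Word 4: 'slowly'
  Word 5: 'when'
  Word 6: 'horse'
  Word 7: 'quickly'
  Word 8: 'blue'
  Word 9: 'broke'
  Word 10: 'lost'
  Word 11: 'doctor'
  Word 12: 'mouse'
  Word 13: 'sings'
Total words: 13

13


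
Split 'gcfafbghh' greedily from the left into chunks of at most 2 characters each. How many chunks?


'gcfafbghh' has 9 characters.
Chunking with max size 2:
  Chunk 1: 'gc' (positions 0-1)
  Chunk 2: 'fa' (positions 2-3)
  Chunk 3: 'fb' (positions 4-5)
  Chunk 4: 'gh' (positions 6-7)
  Chunk 5: 'h' (positions 8-8)
Total chunks: ceil(9 / 2) = 5

5


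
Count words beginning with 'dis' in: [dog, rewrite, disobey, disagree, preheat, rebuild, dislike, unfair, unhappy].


Checking each word for prefix 'dis':
  'dog' -> no (count: 0)
  'rewrite' -> no (count: 0)
  'disobey' -> YES, starts with 'dis' (count: 1)
  'disagree' -> YES, starts with 'dis' (count: 2)
  'preheat' -> no (count: 2)
  'rebuild' -> no (count: 2)
  'dislike' -> YES, starts with 'dis' (count: 3)
  'unfair' -> no (count: 3)
  'unhappy' -> no (count: 3)
Total with prefix 'dis': 3

3


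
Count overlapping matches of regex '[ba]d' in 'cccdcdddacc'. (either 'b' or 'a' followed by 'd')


Pattern: [ba]d means either 'b' or 'a' followed by 'd'.
Scanning 'cccdcdddacc' position-by-position:
  Pos 0: window 'cc' -> no
  Pos 1: window 'cc' -> no
  Pos 2: window 'cd' -> no
  Pos 3: window 'dc' -> no
  Pos 4: window 'cd' -> no
  Pos 5: window 'dd' -> no
  Pos 6: window 'dd' -> no
  Pos 7: window 'da' -> no
  Pos 8: window 'ac' -> no
  Pos 9: window 'cc' -> no
  Pos 10: window 'c' -> no
Total matches: 0

0


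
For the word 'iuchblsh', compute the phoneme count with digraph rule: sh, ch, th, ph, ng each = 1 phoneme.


Parsing 'iuchblsh' greedily, digraphs first:
  'i' -> vowel phoneme (phonemes so far: 1)
  'u' -> vowel phoneme (phonemes so far: 2)
  'ch' -> digraph (1 consonant phoneme) (phonemes so far: 3)
  'b' -> consonant phoneme (phonemes so far: 4)
  'l' -> consonant phoneme (phonemes so far: 5)
  'sh' -> digraph (1 consonant phoneme) (phonemes so far: 6)
Total phonemes: 6

6


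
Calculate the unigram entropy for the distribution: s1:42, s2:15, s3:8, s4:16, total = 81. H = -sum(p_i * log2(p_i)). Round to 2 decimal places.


Computing entropy H = -sum(p_i * log2(p_i)):
  s1: p = 42/81 = 0.5185, -p*log2(p) = 0.4913
  s2: p = 15/81 = 0.1852, -p*log2(p) = 0.4505
  s3: p = 8/81 = 0.0988, -p*log2(p) = 0.3299
  s4: p = 16/81 = 0.1975, -p*log2(p) = 0.4622
H = sum of terms = 1.7339
Rounded to 2 decimals: 1.73

1.73


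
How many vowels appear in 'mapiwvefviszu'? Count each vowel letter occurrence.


Scanning each character of 'mapiwvefviszu':
  Position 1: 'm' -> consonant (running count: 0)
  Position 2: 'a' -> vowel (running count: 1)
  Position 3: 'p' -> consonant (running count: 1)
  Position 4: 'i' -> vowel (running count: 2)
  Position 5: 'w' -> consonant (running count: 2)
  Position 6: 'v' -> consonant (running count: 2)
  Position 7: 'e' -> vowel (running count: 3)
  Position 8: 'f' -> consonant (running count: 3)
  Position 9: 'v' -> consonant (running count: 3)
  Position 10: 'i' -> vowel (running count: 4)
  Position 11: 's' -> consonant (running count: 4)
  Position 12: 'z' -> consonant (running count: 4)
  Position 13: 'u' -> vowel (running count: 5)
Total vowels: 5

5


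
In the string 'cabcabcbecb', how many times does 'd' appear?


Scanning 'cabcabcbecb' for 'd':
  No matches found.
Total occurrences of 'd': 0

0


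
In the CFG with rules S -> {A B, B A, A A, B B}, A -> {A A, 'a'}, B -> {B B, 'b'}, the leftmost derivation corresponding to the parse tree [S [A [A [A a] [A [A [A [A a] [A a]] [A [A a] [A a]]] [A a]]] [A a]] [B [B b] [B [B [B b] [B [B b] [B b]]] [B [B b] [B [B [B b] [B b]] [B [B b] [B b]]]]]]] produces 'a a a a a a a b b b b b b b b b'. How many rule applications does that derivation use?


Every bracketed nonterminal node [X ...] in the tree is produced by exactly one rule application.
Reading the tree off as a leftmost derivation:
  Step 1: S  =>  A B   (applied S -> A B)
  Step 2: A B  =>  A A B   (applied A -> A A)
  Step 3: A A B  =>  A A A B   (applied A -> A A)
  Step 4: A A A B  =>  a A A B   (applied A -> a)
  Step 5: a A A B  =>  a A A A B   (applied A -> A A)
  Step 6: a A A A B  =>  a A A A A B   (applied A -> A A)
  Step 7: a A A A A B  =>  a A A A A A B   (applied A -> A A)
  Step 8: a A A A A A B  =>  a a A A A A B   (applied A -> a)
  Step 9: a a A A A A B  =>  a a a A A A B   (applied A -> a)
  Step 10: a a a A A A B  =>  a a a A A A A B   (applied A -> A A)
  Step 11: a a a A A A A B  =>  a a a a A A A B   (applied A -> a)
  Step 12: a a a a A A A B  =>  a a a a a A A B   (applied A -> a)
  Step 13: a a a a a A A B  =>  a a a a a a A B   (applied A -> a)
  Step 14: a a a a a a A B  =>  a a a a a a a B   (applied A -> a)
  Step 15: a a a a a a a B  =>  a a a a a a a B B   (applied B -> B B)
  Step 16: a a a a a a a B B  =>  a a a a a a a b B   (applied B -> b)
  Step 17: a a a a a a a b B  =>  a a a a a a a b B B   (applied B -> B B)
  Step 18: a a a a a a a b B B  =>  a a a a a a a b B B B   (applied B -> B B)
  Step 19: a a a a a a a b B B B  =>  a a a a a a a b b B B   (applied B -> b)
  Step 20: a a a a a a a b b B B  =>  a a a a a a a b b B B B   (applied B -> B B)
  Step 21: a a a a a a a b b B B B  =>  a a a a a a a b b b B B   (applied B -> b)
  Step 22: a a a a a a a b b b B B  =>  a a a a a a a b b b b B   (applied B -> b)
  Step 23: a a a a a a a b b b b B  =>  a a a a a a a b b b b B B   (applied B -> B B)
  Step 24: a a a a a a a b b b b B B  =>  a a a a a a a b b b b b B   (applied B -> b)
  Step 25: a a a a a a a b b b b b B  =>  a a a a a a a b b b b b B B   (applied B -> B B)
  Step 26: a a a a a a a b b b b b B B  =>  a a a a a a a b b b b b B B B   (applied B -> B B)
  Step 27: a a a a a a a b b b b b B B B  =>  a a a a a a a b b b b b b B B   (applied B -> b)
  Step 28: a a a a a a a b b b b b b B B  =>  a a a a a a a b b b b b b b B   (applied B -> b)
  Step 29: a a a a a a a b b b b b b b B  =>  a a a a a a a b b b b b b b B B   (applied B -> B B)
  Step 30: a a a a a a a b b b b b b b B B  =>  a a a a a a a b b b b b b b b B   (applied B -> b)
  Step 31: a a a a a a a b b b b b b b b B  =>  a a a a a a a b b b b b b b b b   (applied B -> b)
Final yield: a a a a a a a b b b b b b b b b
Total rewrite steps: 31

31


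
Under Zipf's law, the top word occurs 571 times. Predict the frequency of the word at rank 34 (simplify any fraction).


Zipf's law: freq(rank) = f1 / rank
f1 = 571, rank = 34
freq = 571 / 34
GCD(571, 34) = 1
Simplified: 571/34

571/34


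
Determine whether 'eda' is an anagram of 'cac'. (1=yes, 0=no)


Sort characters of 'eda': 'ade'
Sort characters of 'cac': 'acc'
Sorted forms differ -> they are NOT anagrams
Result: 0

0


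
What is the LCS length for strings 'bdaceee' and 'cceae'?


DP table for LCS of 'bdaceee' and 'cceae':
       c  c  e  a  e
    0  0  0  0  0  0
  b 0  0  0  0  0  0
  d 0  0  0  0  0  0
  a 0  0  0  0  1  1
  c 0  1  1  1  1  1
  e 0  1  1  2  2  2
  e 0  1  1  2  2  3
  e 0  1  1  2  2  3
LCS: 'cee'
LCS length = 3

3


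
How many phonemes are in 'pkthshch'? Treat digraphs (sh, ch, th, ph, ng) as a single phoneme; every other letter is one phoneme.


Parsing 'pkthshch' greedily, digraphs first:
  'p' -> consonant phoneme (phonemes so far: 1)
  'k' -> consonant phoneme (phonemes so far: 2)
  'th' -> digraph (1 consonant phoneme) (phonemes so far: 3)
  'sh' -> digraph (1 consonant phoneme) (phonemes so far: 4)
  'ch' -> digraph (1 consonant phoneme) (phonemes so far: 5)
Total phonemes: 5

5


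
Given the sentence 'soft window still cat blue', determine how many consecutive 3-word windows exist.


Word trigrams from [5] words:
  Trigram 1: (soft window still)
  Trigram 2: (window still cat)
  Trigram 3: (still cat blue)
Total word trigrams: 5 - 2 = 3

3


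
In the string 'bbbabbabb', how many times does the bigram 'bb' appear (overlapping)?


Scanning 'bbbabbabb' for bigram 'bb':
  Position 0: 'bb' -> MATCH
  Position 1: 'bb' -> MATCH
  Position 2: 'ba' -> no
  Position 3: 'ab' -> no
  Position 4: 'bb' -> MATCH
  Position 5: 'ba' -> no
  Position 6: 'ab' -> no
  Position 7: 'bb' -> MATCH
Total matches: 4

4


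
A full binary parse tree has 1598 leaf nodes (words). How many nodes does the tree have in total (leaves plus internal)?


Leaf nodes (terminals): 1598
Internal nodes = n - 1 = 1598 - 1 = 1597
Total = leaves + internal = 1598 + 1597 = 3195

3195


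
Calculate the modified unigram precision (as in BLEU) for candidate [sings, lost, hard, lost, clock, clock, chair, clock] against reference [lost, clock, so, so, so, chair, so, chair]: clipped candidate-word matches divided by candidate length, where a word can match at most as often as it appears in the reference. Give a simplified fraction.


Reference word counts: {'chair': 2, 'clock': 1, 'lost': 1, 'so': 4}
Checking each candidate word (with clipping):
  'sings' -> not in reference -> no match (matches: 0)
  'lost' -> in reference (ref count 1, used 1/1) -> match (matches: 1)
  'hard' -> not in reference -> no match (matches: 1)
  'lost' -> ref count 1 already used up (1/1) -> clipped, no match (matches: 1)
  'clock' -> in reference (ref count 1, used 1/1) -> match (matches: 2)
  'clock' -> ref count 1 already used up (1/1) -> clipped, no match (matches: 2)
  'chair' -> in reference (ref count 2, used 1/2) -> match (matches: 3)
  'clock' -> ref count 1 already used up (1/1) -> clipped, no match (matches: 3)
Clipped matches: 3, Candidate length: 8
Precision = 3/8

3/8


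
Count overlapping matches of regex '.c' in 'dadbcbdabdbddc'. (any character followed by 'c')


Pattern: .c means any character followed by 'c'.
Scanning 'dadbcbdabdbddc' position-by-position:
  Pos 0: window 'da' -> no
  Pos 1: window 'ad' -> no
  Pos 2: window 'db' -> no
  Pos 3: window 'bc' -> MATCH
  Pos 4: window 'cb' -> no
  Pos 5: window 'bd' -> no
  Pos 6: window 'da' -> no
  Pos 7: window 'ab' -> no
  Pos 8: window 'bd' -> no
  Pos 9: window 'db' -> no
  Pos 10: window 'bd' -> no
  Pos 11: window 'dd' -> no
  Pos 12: window 'dc' -> MATCH
  Pos 13: window 'c' -> no
Total matches: 2

2


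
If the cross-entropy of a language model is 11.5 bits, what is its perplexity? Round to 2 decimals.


Perplexity formula: PP = 2^H
H = 11.5
PP = 2^11.5
Decompose: 2^11.5 = 2^11 * 2^0.5 = 2^11 * sqrt(2)
2^11 = 2048, sqrt(2) ~ 1.4142136
PP ~ 2048 * 1.4142136 = 2896.3094528
Rounded to 2 decimals: 2896.31

2896.31


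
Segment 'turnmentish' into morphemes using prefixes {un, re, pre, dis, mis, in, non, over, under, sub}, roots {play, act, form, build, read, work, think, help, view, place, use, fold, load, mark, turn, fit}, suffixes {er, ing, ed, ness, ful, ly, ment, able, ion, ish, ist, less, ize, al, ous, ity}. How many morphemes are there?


Segmenting 'turnmentish' against the inventory:
  'turn' -> root (morpheme 1)
  'ment' -> suffix (morpheme 2)
  'ish' -> suffix (morpheme 3)
Total morphemes: 3

3


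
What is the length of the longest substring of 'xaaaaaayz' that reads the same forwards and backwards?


Scanning 'xaaaaaayz' for palindromic substrings.
Substring at positions 1-6: 'aaaaaa'.
Check: reverse('aaaaaa') = 'aaaaaa' -> palindrome confirmed.
Neighbouring characters ('x' / 'y') break symmetry, so it cannot extend further.
No longer palindromic substring exists; longest length = 6

6


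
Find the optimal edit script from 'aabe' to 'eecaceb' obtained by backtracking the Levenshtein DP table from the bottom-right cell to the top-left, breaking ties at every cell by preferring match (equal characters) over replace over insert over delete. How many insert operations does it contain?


Edit distance = 5. Backtracking from cell (4, 7) with preference match > replace > insert > delete,
then listing the resulting alignment 'aabe' -> 'eecaceb' left to right:
  Step 1: insert 'e' [insertion #1]
  Step 2: insert 'e' [insertion #2]
  Step 3: replace a->c
  Step 4: keep 'a'
  Step 5: replace b->c
  Step 6: keep 'e'
  Step 7: insert 'b' [insertion #3]
Total insertions: 3

3
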